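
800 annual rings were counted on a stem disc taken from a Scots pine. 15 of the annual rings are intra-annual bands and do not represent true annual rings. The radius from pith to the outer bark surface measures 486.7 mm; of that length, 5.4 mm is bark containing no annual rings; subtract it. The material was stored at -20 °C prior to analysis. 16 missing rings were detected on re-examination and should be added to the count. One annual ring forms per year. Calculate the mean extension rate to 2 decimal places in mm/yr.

0.60 mm/yr

Correcting the raw count gives 800 − 15 + 16 = 801 true annual rings.
The growth record spans 486.7 − 5.4 = 481.3 mm.
Extension rate ≈ 481.3 / 801 = 0.60 mm/yr.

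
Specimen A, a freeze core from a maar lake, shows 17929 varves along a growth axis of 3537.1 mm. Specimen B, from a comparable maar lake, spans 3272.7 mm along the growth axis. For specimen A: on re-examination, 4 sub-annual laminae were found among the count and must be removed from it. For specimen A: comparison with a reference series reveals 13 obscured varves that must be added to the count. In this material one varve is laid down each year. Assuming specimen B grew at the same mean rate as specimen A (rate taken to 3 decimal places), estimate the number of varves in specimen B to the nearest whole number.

Specimen A: correcting the raw count gives 17929 − 4 + 13 = 17938 true varves.
A: 3537.1 mm over 17938 years gives 3537.1 / 17938 ≈ 0.197 mm/yr.
For B, 3272.7 / 0.197 = 16612.69 years ≈ 16613 varves.

16613 varves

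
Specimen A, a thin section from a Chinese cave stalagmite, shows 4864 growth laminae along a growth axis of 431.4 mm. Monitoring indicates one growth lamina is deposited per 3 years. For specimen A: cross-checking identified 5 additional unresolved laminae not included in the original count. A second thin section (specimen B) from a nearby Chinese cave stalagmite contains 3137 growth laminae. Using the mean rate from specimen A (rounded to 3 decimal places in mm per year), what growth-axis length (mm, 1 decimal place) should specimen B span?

282.3 mm

Specimen A: correcting the raw count gives 4864 + 5 = 4869 true growth laminae.
Specimen A: at 3 years per growth lamina, 4869 × 3 = 14607 years.
A: 431.4 mm over 14607 years gives 431.4 / 14607 ≈ 0.030 mm/year.
Specimen B: at 3 years per growth lamina, 3137 × 3 = 9411 years. Length of B = 0.030 × 9411 = 282.3 mm.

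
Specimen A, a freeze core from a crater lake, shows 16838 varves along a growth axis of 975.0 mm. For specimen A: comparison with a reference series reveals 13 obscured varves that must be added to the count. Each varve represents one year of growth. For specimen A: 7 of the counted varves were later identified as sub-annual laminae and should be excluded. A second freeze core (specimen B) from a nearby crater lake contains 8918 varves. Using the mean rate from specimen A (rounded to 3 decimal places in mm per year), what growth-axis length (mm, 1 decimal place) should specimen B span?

Specimen A: correcting the raw count gives 16838 − 7 + 13 = 16844 true varves.
A: 975.0 mm over 16844 years gives 975.0 / 16844 ≈ 0.058 mm/yr.
For B, 0.058 mm/year × 8918 years = 517.2 mm.

517.2 mm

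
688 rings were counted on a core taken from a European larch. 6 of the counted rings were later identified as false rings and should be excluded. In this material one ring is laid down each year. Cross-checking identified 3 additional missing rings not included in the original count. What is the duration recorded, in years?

After corrections the count is 688 − 6 + 3 = 685 rings.
At one ring per year, that is 685 years.

685 years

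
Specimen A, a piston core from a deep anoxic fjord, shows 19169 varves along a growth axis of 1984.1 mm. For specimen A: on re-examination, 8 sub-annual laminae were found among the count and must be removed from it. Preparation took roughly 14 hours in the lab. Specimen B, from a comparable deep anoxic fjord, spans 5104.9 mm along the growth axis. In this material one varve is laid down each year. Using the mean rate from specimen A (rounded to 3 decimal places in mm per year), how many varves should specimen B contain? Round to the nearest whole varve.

49086 varves

Specimen A: after corrections the count is 19169 − 8 = 19161 varves.
A: 1984.1 mm over 19161 years gives 1984.1 / 19161 ≈ 0.104 mm per year.
Specimen B: 5104.9 mm / 0.104 mm per year = 49085.58 years ≈ 49086 varves.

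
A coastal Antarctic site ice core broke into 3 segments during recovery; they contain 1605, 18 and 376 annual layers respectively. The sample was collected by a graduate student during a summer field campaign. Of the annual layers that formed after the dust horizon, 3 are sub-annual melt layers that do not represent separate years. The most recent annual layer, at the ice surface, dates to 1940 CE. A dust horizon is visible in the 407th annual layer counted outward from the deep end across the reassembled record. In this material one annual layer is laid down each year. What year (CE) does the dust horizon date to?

Total annual layers = 1605 + 18 + 376 = 1999.
1999 − 407 = 1592 annual layers lie beyond the dust horizon toward the ice surface.
1592 − 3 false = 1589 true annual layers after the dust horizon.
Counting back 1589 years from 1940 CE places the dust horizon in 1940 − 1589 = 351 CE.

351 CE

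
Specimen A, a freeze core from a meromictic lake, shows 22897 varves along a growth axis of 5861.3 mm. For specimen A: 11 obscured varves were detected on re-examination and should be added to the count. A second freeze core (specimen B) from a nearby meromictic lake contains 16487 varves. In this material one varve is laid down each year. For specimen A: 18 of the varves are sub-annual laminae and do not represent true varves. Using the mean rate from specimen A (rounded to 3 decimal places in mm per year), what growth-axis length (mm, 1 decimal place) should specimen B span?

Specimen A: correcting the raw count gives 22897 − 18 + 11 = 22890 true varves.
A: 5861.3 mm over 22890 years gives 5861.3 / 22890 ≈ 0.256 mm per year.
B's length ≈ 0.256 × 16487 = 4220.7 mm.

4220.7 mm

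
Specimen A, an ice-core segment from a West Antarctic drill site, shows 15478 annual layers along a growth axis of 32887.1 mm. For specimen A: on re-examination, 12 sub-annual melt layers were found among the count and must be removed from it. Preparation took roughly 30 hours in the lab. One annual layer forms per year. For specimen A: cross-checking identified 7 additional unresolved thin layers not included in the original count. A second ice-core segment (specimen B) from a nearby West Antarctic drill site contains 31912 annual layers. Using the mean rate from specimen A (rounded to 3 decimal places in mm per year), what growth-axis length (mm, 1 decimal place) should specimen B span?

67813.0 mm

Specimen A: adjusted count: 15478 − 12 + 7 = 15473 annual layers.
A: Mean rate = 32887.1 mm / 15473 years ≈ 2.125 mm/yr.
Length of B = 2.125 × 31912 = 67813.0 mm.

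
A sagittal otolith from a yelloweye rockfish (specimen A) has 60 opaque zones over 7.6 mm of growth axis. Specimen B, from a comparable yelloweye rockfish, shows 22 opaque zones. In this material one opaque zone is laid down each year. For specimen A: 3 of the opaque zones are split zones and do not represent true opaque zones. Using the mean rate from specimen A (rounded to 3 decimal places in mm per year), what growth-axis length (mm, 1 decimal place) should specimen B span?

Specimen A: adjusted count: 60 − 3 = 57 opaque zones.
A: Mean rate = 7.6 mm / 57 years ≈ 0.133 mm per year.
B's length ≈ 0.133 × 22 = 2.9 mm.

2.9 mm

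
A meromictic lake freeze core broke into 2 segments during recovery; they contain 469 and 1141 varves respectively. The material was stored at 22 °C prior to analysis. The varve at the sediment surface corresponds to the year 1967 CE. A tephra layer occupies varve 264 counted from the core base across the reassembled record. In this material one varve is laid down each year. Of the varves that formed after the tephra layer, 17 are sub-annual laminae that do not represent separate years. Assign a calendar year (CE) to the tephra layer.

638 CE

Total varves = 469 + 1141 = 1610.
1610 − 264 = 1346 varves lie beyond the tephra layer toward the sediment surface.
Removing the 17 false varves leaves 1346 − 17 = 1329 true varves beyond the tephra layer.
The varve at the sediment surface is 1967 CE, so the tephra layer dates to 1967 − 1329 = 638 CE.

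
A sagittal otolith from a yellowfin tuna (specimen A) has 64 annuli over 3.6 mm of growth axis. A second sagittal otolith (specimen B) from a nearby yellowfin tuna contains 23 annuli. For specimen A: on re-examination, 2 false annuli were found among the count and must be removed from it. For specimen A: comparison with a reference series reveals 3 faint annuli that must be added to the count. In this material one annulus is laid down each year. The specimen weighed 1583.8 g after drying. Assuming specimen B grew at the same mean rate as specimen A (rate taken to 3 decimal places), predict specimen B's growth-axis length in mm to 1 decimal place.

1.3 mm

Specimen A: correcting the raw count gives 64 − 2 + 3 = 65 true annuli.
A: Extension rate ≈ 3.6 / 65 = 0.055 mm/yr.
For B, 0.055 mm/year × 23 years = 1.3 mm.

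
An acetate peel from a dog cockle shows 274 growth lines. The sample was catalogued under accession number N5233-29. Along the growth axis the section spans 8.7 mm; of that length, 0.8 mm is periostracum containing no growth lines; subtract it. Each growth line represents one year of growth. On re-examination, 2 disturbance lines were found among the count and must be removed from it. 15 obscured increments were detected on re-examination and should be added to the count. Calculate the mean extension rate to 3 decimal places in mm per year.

Correcting the raw count gives 274 − 2 + 15 = 287 true growth lines.
Net length = 8.7 − 0.8 = 7.9 mm.
Mean rate = 7.9 mm / 287 years ≈ 0.028 mm per year.

0.028 mm per year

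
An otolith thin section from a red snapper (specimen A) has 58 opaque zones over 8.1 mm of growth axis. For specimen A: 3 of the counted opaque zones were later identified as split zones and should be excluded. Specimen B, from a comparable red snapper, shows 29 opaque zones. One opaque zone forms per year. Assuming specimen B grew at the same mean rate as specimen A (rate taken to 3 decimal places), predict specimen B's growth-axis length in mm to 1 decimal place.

Specimen A: true opaque zone count = 58 − 3 = 55.
A: 8.1 mm over 55 years gives 8.1 / 55 ≈ 0.147 mm/year.
Length of B = 0.147 × 29 = 4.3 mm.

4.3 mm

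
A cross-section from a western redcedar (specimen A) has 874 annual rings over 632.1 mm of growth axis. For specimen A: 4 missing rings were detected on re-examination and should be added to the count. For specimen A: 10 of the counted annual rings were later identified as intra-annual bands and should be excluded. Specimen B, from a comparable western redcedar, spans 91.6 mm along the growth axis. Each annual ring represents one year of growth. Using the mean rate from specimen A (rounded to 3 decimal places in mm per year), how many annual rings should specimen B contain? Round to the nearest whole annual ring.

126 annual rings

Specimen A: after corrections the count is 874 − 10 + 4 = 868 annual rings.
A: Extension rate ≈ 632.1 / 868 = 0.728 mm/yr.
B spans 91.6 / 0.728 = 125.82 years ≈ 126 annual rings.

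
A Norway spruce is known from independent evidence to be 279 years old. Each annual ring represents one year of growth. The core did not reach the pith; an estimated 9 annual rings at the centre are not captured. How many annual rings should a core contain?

270 annual rings

At one annual ring per year, 279 years correspond to 279 annual rings.
Subtracting the 9 annual rings not captured gives 279 − 9 = 270 annual rings in the record.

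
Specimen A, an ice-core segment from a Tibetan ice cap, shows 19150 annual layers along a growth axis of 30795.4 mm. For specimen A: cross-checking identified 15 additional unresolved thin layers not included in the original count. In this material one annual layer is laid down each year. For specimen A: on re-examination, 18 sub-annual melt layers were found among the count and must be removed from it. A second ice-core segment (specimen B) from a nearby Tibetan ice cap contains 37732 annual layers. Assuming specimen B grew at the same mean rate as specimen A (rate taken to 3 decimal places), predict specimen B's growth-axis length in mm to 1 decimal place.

60673.1 mm

Specimen A: adjusted count: 19150 − 18 + 15 = 19147 annual layers.
A: Extension rate ≈ 30795.4 / 19147 = 1.608 mm per year.
For B, 1.608 mm/year × 37732 years = 60673.1 mm.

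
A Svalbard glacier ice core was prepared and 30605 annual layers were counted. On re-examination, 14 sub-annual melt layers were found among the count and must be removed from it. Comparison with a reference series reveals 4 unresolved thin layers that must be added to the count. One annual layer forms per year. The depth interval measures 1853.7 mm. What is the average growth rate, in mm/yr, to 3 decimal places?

0.061 mm/yr

After corrections the count is 30605 − 14 + 4 = 30595 annual layers.
Mean rate = 1853.7 mm / 30595 years ≈ 0.061 mm/yr.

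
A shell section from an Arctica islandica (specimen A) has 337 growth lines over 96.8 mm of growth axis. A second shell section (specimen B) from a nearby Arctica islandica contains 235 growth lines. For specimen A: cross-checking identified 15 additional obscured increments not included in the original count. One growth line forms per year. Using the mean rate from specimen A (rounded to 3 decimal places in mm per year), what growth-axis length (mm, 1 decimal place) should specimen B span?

Specimen A: adjusted count: 337 + 15 = 352 growth lines.
A: 96.8 mm over 352 years gives 96.8 / 352 ≈ 0.275 mm/yr.
For B, 0.275 mm/year × 235 years = 64.6 mm.

64.6 mm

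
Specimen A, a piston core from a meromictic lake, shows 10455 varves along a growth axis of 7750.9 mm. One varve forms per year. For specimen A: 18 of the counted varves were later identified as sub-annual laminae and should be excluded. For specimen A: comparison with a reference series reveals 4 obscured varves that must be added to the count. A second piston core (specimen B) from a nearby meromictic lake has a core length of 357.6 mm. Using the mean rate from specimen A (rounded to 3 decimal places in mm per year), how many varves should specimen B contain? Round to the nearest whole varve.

Specimen A: correcting the raw count gives 10455 − 18 + 4 = 10441 true varves.
A: 7750.9 mm over 10441 years gives 7750.9 / 10441 ≈ 0.742 mm/year.
B spans 357.6 / 0.742 = 481.94 years ≈ 482 varves.

482 varves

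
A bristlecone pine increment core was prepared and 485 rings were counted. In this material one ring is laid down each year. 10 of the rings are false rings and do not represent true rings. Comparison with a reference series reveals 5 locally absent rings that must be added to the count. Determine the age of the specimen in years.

480 yr

True ring count = 485 − 10 + 5 = 480.
With a one-to-one ring periodicity this is 480 years.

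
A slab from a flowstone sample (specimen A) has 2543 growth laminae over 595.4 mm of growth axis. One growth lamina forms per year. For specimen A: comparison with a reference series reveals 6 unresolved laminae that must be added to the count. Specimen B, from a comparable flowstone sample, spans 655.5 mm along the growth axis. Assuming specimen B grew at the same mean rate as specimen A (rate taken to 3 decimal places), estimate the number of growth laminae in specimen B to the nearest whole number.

Specimen A: correcting the raw count gives 2543 + 6 = 2549 true growth laminae.
A: 595.4 mm over 2549 years gives 595.4 / 2549 ≈ 0.234 mm/year.
B spans 655.5 / 0.234 = 2801.28 years ≈ 2801 growth laminae.

2801 growth laminae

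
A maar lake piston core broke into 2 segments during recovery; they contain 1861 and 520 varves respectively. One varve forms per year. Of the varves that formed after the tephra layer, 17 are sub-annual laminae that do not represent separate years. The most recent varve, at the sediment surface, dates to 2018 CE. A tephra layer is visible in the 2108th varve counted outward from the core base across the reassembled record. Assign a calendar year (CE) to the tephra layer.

1762 CE

Total varves = 1861 + 520 = 2381.
Between varve 2108 and the sediment surface there are 2381 − 2108 = 273 varves.
Excluding 17 false varves: 273 − 17 = 256.
2018 − 256 = 1762 CE.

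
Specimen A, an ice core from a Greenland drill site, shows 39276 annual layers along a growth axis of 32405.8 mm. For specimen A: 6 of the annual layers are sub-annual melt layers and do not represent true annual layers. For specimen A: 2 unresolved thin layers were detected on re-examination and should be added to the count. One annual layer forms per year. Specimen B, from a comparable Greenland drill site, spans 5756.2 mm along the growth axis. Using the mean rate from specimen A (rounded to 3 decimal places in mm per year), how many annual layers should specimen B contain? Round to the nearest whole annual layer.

Specimen A: adjusted count: 39276 − 6 + 2 = 39272 annual layers.
A: 32405.8 mm over 39272 years gives 32405.8 / 39272 ≈ 0.825 mm/yr.
For B, 5756.2 / 0.825 = 6977.21 years ≈ 6977 annual layers.

6977 annual layers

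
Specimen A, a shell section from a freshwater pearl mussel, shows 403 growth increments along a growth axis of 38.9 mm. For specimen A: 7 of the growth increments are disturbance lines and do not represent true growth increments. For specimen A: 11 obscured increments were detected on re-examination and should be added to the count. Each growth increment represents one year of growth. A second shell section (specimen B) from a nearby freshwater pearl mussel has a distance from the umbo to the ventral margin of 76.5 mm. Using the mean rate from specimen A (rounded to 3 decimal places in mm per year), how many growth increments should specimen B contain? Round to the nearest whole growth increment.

Specimen A: true growth increment count = 403 − 7 + 11 = 407.
A: Extension rate ≈ 38.9 / 407 = 0.096 mm/year.
Specimen B: 76.5 mm / 0.096 mm per year = 796.88 years ≈ 797 growth increments.

797 growth increments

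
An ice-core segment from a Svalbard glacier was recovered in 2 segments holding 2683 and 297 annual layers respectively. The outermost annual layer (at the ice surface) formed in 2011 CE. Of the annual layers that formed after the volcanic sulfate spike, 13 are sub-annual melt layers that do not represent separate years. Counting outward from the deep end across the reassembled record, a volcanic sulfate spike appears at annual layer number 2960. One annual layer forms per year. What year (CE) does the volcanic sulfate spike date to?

2004 CE

Total annual layers = 2683 + 297 = 2980.
The volcanic sulfate spike sits at annual layer 2960 from the deep end, so 2980 − 2960 = 20 annual layers formed after it.
Removing the 13 false annual layers leaves 20 − 13 = 7 true annual layers beyond the volcanic sulfate spike.
2011 − 7 = 2004 CE.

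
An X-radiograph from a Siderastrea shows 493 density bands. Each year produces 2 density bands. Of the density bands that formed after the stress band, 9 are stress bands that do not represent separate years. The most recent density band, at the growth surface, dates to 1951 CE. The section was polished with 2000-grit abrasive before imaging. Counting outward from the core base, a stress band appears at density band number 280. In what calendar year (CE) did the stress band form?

The stress band sits at density band 280 from the core base, so 493 − 280 = 213 density bands formed after it.
213 − 9 false = 204 true density bands after the stress band.
204 density bands at 2 per year is 204 / 2 = 102 years.
Counting back 102 years from 1951 CE places the stress band in 1951 − 102 = 1849 CE.

1849 CE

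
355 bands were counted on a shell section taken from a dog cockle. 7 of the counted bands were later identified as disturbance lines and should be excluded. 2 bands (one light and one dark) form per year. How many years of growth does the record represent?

174 yr

Correcting the raw count gives 355 − 7 = 348 true bands.
With 2 bands per year, 348 / 2 = 174 years.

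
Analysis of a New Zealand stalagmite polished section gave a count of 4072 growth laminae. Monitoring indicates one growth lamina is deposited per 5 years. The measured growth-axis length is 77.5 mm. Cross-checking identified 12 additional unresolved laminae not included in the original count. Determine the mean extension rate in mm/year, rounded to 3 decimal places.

0.004 mm/year

Correcting the raw count gives 4072 + 12 = 4084 true growth laminae.
At 5 years per growth lamina, 4084 × 5 = 20420 years.
Extension rate ≈ 77.5 / 20420 = 0.004 mm/year.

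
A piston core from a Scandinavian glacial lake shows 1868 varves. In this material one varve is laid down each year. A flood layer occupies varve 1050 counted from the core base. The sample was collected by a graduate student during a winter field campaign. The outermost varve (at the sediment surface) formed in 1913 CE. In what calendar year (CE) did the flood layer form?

1868 − 1050 = 818 varves lie beyond the flood layer toward the sediment surface.
Counting back 818 years from 1913 CE places the flood layer in 1913 − 818 = 1095 CE.

1095 CE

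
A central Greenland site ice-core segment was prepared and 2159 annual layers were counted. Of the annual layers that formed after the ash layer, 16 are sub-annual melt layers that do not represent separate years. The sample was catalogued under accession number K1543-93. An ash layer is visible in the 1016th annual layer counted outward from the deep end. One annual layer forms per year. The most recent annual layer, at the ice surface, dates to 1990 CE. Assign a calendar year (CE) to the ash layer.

863 CE

Between annual layer 1016 and the ice surface there are 2159 − 1016 = 1143 annual layers.
Excluding 16 false annual layers: 1143 − 16 = 1127.
Counting back 1127 years from 1990 CE places the ash layer in 1990 − 1127 = 863 CE.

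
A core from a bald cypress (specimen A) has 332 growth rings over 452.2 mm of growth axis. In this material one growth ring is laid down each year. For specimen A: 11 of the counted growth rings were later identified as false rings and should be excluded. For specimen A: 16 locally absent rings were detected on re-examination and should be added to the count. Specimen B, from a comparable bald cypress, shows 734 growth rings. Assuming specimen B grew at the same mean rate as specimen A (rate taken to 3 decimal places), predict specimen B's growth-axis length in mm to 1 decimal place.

985.0 mm

Specimen A: correcting the raw count gives 332 − 11 + 16 = 337 true growth rings.
A: 452.2 mm over 337 years gives 452.2 / 337 ≈ 1.342 mm per year.
Length of B = 1.342 × 734 = 985.0 mm.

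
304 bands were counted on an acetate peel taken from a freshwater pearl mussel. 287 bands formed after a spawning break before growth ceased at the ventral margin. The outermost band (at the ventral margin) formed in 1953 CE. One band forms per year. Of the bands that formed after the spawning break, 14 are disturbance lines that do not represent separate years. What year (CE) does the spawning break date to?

1680 CE

287 bands formed after the spawning break.
287 − 14 false = 273 true bands after the spawning break.
Counting back 273 years from 1953 CE places the spawning break in 1953 − 273 = 1680 CE.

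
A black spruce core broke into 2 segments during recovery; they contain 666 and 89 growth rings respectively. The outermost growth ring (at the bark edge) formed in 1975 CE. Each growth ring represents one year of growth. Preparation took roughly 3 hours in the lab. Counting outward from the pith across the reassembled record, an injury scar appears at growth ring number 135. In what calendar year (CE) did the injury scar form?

1355 CE

Total growth rings = 666 + 89 = 755.
Between growth ring 135 and the bark edge there are 755 − 135 = 620 growth rings.
Counting back 620 years from 1975 CE places the injury scar in 1975 − 620 = 1355 CE.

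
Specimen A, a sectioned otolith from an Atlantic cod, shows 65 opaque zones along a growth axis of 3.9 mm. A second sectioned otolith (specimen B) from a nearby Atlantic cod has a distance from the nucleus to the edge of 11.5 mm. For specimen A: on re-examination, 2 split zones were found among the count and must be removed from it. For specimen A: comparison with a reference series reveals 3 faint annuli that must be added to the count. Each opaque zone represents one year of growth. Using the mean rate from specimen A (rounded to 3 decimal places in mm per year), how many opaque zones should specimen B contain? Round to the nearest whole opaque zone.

Specimen A: adjusted count: 65 − 2 + 3 = 66 opaque zones.
A: Mean rate = 3.9 mm / 66 years ≈ 0.059 mm per year.
Specimen B: 11.5 mm / 0.059 mm per year = 194.92 years ≈ 195 opaque zones.

195 opaque zones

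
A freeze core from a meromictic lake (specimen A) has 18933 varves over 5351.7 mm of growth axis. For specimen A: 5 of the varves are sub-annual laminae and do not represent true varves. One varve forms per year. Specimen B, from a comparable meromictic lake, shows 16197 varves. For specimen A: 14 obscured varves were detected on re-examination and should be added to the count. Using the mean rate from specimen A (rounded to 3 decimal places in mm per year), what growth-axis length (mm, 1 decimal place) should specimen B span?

Specimen A: after corrections the count is 18933 − 5 + 14 = 18942 varves.
A: 5351.7 mm over 18942 years gives 5351.7 / 18942 ≈ 0.283 mm per year.
For B, 0.283 mm/year × 16197 years = 4583.8 mm.

4583.8 mm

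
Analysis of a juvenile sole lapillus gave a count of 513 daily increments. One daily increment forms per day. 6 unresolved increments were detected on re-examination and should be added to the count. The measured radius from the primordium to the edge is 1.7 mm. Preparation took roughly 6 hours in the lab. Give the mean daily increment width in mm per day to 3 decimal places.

0.003 mm per day

After corrections the count is 513 + 6 = 519 daily increments.
1.7 mm over 519 days gives 1.7 / 519 ≈ 0.003 mm per day.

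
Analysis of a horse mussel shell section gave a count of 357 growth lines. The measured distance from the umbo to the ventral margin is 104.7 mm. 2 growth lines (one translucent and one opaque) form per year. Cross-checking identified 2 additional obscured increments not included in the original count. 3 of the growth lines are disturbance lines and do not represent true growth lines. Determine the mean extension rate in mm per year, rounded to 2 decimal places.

After corrections the count is 357 − 3 + 2 = 356 growth lines.
Dividing by 2 growth lines per year: 356 / 2 = 178 years.
Extension rate ≈ 104.7 / 178 = 0.59 mm per year.

0.59 mm per year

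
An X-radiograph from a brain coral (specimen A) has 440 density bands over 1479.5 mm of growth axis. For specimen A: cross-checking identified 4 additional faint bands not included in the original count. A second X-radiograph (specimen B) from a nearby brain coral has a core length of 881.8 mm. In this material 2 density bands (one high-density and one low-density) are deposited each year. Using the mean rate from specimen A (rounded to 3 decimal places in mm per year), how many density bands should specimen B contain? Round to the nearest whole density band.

Specimen A: correcting the raw count gives 440 + 4 = 444 true density bands.
Specimen A: dividing by 2 density bands per year: 444 / 2 = 222 years.
A: Mean rate = 1479.5 mm / 222 years ≈ 6.664 mm/year.
Specimen B: 881.8 mm / 6.664 mm per year = 132.32 years; at 2 density bands per year that is 132.32 × 2 ≈ 265 density bands.

265 density bands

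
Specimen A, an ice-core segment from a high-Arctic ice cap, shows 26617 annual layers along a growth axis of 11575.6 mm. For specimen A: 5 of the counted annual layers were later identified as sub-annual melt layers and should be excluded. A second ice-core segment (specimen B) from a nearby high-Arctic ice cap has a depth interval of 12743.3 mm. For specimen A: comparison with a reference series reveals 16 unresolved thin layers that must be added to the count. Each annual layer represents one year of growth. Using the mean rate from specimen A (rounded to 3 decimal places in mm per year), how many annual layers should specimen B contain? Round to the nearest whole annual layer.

Specimen A: after corrections the count is 26617 − 5 + 16 = 26628 annual layers.
A: Extension rate ≈ 11575.6 / 26628 = 0.435 mm/yr.
Specimen B: 12743.3 mm / 0.435 mm per year = 29294.94 years ≈ 29295 annual layers.

29295 annual layers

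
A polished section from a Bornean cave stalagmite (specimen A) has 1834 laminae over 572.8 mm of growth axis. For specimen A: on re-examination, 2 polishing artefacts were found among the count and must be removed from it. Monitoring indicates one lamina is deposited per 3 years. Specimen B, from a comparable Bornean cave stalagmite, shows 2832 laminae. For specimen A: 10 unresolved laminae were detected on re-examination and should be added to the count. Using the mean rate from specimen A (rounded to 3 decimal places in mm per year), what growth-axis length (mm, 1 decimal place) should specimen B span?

Specimen A: correcting the raw count gives 1834 − 2 + 10 = 1842 true laminae.
Specimen A: at 3 years per lamina, 1842 × 3 = 5526 years.
A: 572.8 mm over 5526 years gives 572.8 / 5526 ≈ 0.104 mm per year.
Specimen B: 2832 laminae at 3 years each span 2832 × 3 = 8496 years. For B, 0.104 mm/year × 8496 years = 883.6 mm.

883.6 mm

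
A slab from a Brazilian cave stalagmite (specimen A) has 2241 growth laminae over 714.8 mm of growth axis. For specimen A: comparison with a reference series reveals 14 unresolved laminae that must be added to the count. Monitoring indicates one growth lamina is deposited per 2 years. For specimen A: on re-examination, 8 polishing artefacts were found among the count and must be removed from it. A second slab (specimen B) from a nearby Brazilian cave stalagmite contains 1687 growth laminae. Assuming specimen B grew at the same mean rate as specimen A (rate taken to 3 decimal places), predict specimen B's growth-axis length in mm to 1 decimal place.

Specimen A: after corrections the count is 2241 − 8 + 14 = 2247 growth laminae.
Specimen A: multiplying by 2 years per growth lamina: 2247 × 2 = 4494 years.
A: Extension rate ≈ 714.8 / 4494 = 0.159 mm/year.
Specimen B: 1687 growth laminae at 2 years each span 1687 × 2 = 3374 years. B's length ≈ 0.159 × 3374 = 536.5 mm.

536.5 mm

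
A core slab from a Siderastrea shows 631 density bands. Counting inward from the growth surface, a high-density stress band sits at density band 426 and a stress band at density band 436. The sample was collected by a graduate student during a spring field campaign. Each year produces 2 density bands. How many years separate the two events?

5 years

436 − 426 = 10 density bands lie between the two events.
10 density bands at 2 per year is 10 / 2 = 5 years.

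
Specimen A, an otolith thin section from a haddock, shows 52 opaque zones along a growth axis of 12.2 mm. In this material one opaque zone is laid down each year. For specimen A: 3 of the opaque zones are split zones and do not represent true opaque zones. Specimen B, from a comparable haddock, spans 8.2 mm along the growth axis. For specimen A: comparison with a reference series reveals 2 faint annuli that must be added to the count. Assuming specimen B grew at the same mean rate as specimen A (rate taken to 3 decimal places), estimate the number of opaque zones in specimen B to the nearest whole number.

Specimen A: adjusted count: 52 − 3 + 2 = 51 opaque zones.
A: 12.2 mm over 51 years gives 12.2 / 51 ≈ 0.239 mm/year.
For B, 8.2 / 0.239 = 34.31 years ≈ 34 opaque zones.

34 opaque zones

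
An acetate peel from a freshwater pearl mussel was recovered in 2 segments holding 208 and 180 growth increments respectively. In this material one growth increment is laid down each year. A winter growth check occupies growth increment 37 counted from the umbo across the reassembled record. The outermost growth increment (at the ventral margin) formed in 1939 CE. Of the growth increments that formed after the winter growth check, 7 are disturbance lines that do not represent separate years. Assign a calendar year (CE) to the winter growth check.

1595 CE

Total growth increments = 208 + 180 = 388.
Between growth increment 37 and the ventral margin there are 388 − 37 = 351 growth increments.
351 − 7 false = 344 true growth increments after the winter growth check.
The growth increment at the ventral margin is 1939 CE, so the winter growth check dates to 1939 − 344 = 1595 CE.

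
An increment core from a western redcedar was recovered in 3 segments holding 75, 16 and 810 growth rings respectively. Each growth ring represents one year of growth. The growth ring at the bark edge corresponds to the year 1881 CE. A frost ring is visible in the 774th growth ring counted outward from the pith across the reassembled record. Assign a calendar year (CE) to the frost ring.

Total growth rings = 75 + 16 + 810 = 901.
Between growth ring 774 and the bark edge there are 901 − 774 = 127 growth rings.
Counting back 127 years from 1881 CE places the frost ring in 1881 − 127 = 1754 CE.

1754 CE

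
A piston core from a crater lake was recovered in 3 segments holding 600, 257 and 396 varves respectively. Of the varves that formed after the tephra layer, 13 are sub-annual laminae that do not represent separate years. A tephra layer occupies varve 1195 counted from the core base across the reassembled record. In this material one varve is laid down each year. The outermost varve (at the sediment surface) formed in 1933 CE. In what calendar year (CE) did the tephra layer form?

Total varves = 600 + 257 + 396 = 1253.
Between varve 1195 and the sediment surface there are 1253 − 1195 = 58 varves.
Excluding 13 false varves: 58 − 13 = 45.
1933 − 45 = 1888 CE.

1888 CE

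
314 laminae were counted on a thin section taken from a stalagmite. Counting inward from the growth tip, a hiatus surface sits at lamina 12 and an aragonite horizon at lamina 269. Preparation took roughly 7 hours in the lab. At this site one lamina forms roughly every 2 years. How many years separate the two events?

514 yr

269 − 12 = 257 laminae lie between the two events.
At 2 years per lamina, 257 × 2 = 514 years.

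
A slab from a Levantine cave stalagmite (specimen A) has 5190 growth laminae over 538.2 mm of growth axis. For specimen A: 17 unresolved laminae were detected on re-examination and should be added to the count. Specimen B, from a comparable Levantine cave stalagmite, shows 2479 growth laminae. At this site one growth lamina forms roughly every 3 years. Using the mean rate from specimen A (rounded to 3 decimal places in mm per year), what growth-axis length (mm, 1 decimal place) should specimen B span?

Specimen A: correcting the raw count gives 5190 + 17 = 5207 true growth laminae.
Specimen A: multiplying by 3 years per growth lamina: 5207 × 3 = 15621 years.
A: Extension rate ≈ 538.2 / 15621 = 0.034 mm per year.
Specimen B: multiplying by 3 years per growth lamina: 2479 × 3 = 7437 years. For B, 0.034 mm/year × 7437 years = 252.9 mm.

252.9 mm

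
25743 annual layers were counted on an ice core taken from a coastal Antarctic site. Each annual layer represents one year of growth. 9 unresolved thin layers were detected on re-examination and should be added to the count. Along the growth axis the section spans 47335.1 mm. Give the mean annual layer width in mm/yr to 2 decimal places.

Correcting the raw count gives 25743 + 9 = 25752 true annual layers.
Extension rate ≈ 47335.1 / 25752 = 1.84 mm/yr.

1.84 mm/yr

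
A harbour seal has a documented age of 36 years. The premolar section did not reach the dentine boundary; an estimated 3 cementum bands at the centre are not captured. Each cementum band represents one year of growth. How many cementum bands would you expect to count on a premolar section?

One cementum band per year gives 36 cementum bands over 36 years.
36 − 3 missed = 33 cementum bands expected in the prepared section.

33 cementum bands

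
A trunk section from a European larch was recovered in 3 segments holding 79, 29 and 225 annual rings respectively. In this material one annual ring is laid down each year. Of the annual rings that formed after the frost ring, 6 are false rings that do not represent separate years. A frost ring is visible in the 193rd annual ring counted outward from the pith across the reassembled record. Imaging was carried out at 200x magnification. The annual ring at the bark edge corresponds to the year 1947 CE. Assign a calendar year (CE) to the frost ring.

1813 CE

Total annual rings = 79 + 29 + 225 = 333.
The frost ring sits at annual ring 193 from the pith, so 333 − 193 = 140 annual rings formed after it.
Removing the 6 false annual rings leaves 140 − 6 = 134 true annual rings beyond the frost ring.
The annual ring at the bark edge is 1947 CE, so the frost ring dates to 1947 − 134 = 1813 CE.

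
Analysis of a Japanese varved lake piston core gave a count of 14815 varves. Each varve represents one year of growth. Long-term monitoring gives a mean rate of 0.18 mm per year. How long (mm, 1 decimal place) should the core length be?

14815 years of growth are recorded.
Predicted length = 0.18 mm/year × 14815 years = 2666.7 mm.

2666.7 mm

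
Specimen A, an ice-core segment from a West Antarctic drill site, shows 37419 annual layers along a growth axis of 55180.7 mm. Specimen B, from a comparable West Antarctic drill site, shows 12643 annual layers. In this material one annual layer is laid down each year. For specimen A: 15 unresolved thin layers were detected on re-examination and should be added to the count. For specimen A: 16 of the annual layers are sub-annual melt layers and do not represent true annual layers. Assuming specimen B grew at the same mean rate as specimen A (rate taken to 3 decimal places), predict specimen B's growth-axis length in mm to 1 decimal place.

Specimen A: correcting the raw count gives 37419 − 16 + 15 = 37418 true annual layers.
A: Mean rate = 55180.7 mm / 37418 years ≈ 1.475 mm per year.
Length of B = 1.475 × 12643 = 18648.4 mm.

18648.4 mm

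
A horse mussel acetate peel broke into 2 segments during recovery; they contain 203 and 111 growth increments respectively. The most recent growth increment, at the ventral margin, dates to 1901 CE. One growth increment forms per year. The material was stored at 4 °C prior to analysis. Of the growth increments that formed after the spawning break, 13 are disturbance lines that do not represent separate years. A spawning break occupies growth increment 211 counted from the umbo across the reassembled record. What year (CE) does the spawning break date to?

1811 CE

Total growth increments = 203 + 111 = 314.
The spawning break sits at growth increment 211 from the umbo, so 314 − 211 = 103 growth increments formed after it.
103 − 13 false = 90 true growth increments after the spawning break.
Counting back 90 years from 1901 CE places the spawning break in 1901 − 90 = 1811 CE.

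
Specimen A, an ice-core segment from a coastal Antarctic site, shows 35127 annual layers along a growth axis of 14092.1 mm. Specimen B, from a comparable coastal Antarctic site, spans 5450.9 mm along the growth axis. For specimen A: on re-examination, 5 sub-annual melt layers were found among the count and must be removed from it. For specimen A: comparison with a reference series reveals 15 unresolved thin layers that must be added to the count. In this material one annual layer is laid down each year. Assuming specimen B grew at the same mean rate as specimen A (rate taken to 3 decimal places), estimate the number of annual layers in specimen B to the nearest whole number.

Specimen A: correcting the raw count gives 35127 − 5 + 15 = 35137 true annual layers.
A: 14092.1 mm over 35137 years gives 14092.1 / 35137 ≈ 0.401 mm/year.
For B, 5450.9 / 0.401 = 13593.27 years ≈ 13593 annual layers.

13593 annual layers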